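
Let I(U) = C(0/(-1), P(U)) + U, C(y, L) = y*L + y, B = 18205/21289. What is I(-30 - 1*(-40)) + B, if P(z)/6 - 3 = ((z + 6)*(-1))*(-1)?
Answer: 231095/21289 ≈ 10.855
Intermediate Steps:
B = 18205/21289 (B = 18205*(1/21289) = 18205/21289 ≈ 0.85514)
P(z) = 54 + 6*z (P(z) = 18 + 6*(((z + 6)*(-1))*(-1)) = 18 + 6*(((6 + z)*(-1))*(-1)) = 18 + 6*((-6 - z)*(-1)) = 18 + 6*(6 + z) = 18 + (36 + 6*z) = 54 + 6*z)
C(y, L) = y + L*y (C(y, L) = L*y + y = y + L*y)
I(U) = U (I(U) = (0/(-1))*(1 + (54 + 6*U)) + U = (0*(-1))*(55 + 6*U) + U = 0*(55 + 6*U) + U = 0 + U = U)
I(-30 - 1*(-40)) + B = (-30 - 1*(-40)) + 18205/21289 = (-30 + 40) + 18205/21289 = 10 + 18205/21289 = 231095/21289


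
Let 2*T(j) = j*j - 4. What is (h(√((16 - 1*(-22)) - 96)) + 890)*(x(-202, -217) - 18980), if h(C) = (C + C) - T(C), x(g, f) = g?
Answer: -17666622 - 38364*I*√58 ≈ -1.7667e+7 - 2.9217e+5*I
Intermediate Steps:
T(j) = -2 + j²/2 (T(j) = (j*j - 4)/2 = (j² - 4)/2 = (-4 + j²)/2 = -2 + j²/2)
h(C) = 2 + 2*C - C²/2 (h(C) = (C + C) - (-2 + C²/2) = 2*C + (2 - C²/2) = 2 + 2*C - C²/2)
(h(√((16 - 1*(-22)) - 96)) + 890)*(x(-202, -217) - 18980) = ((2 + 2*√((16 - 1*(-22)) - 96) - (-40 + 11)) + 890)*(-202 - 18980) = ((2 + 2*√((16 + 22) - 96) - (√((16 + 22) - 96))²/2) + 890)*(-19182) = ((2 + 2*√(38 - 96) - (√(38 - 96))²/2) + 890)*(-19182) = ((2 + 2*√(-58) - (√(-58))²/2) + 890)*(-19182) = ((2 + 2*(I*√58) - (I*√58)²/2) + 890)*(-19182) = ((2 + 2*I*√58 - ½*(-58)) + 890)*(-19182) = ((2 + 2*I*√58 + 29) + 890)*(-19182) = ((31 + 2*I*√58) + 890)*(-19182) = (921 + 2*I*√58)*(-19182) = -17666622 - 38364*I*√58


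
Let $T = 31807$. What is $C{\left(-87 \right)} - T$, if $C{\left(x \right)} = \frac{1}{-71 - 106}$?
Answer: $- \frac{5629840}{177} \approx -31807.0$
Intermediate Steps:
$C{\left(x \right)} = - \frac{1}{177}$ ($C{\left(x \right)} = \frac{1}{-177} = - \frac{1}{177}$)
$C{\left(-87 \right)} - T = - \frac{1}{177} - 31807 = - \frac{5629840}{177}$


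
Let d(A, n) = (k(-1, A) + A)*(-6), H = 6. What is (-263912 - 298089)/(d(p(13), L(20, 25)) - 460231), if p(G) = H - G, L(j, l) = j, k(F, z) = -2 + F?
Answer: 562001/460171 ≈ 1.2213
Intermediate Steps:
p(G) = 6 - G
d(A, n) = 18 - 6*A (d(A, n) = ((-2 - 1) + A)*(-6) = (-3 + A)*(-6) = 18 - 6*A)
(-263912 - 298089)/(d(p(13), L(20, 25)) - 460231) = (-263912 - 298089)/((18 - 6*(6 - 1*13)) - 460231) = -562001/((18 - 6*(6 - 13)) - 460231) = -562001/((18 - 6*(-7)) - 460231) = -562001/((18 + 42) - 460231) = -562001/(60 - 460231) = -562001/(-460171) = -562001*(-1/460171) = 562001/460171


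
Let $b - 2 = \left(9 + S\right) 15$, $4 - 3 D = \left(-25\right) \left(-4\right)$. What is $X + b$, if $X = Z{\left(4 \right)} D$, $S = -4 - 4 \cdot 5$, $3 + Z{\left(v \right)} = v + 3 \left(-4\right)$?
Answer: $129$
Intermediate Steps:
$Z{\left(v \right)} = -15 + v$ ($Z{\left(v \right)} = -3 + \left(v + 3 \left(-4\right)\right) = -3 + \left(v - 12\right) = -3 + \left(-12 + v\right) = -15 + v$)
$S = -24$ ($S = -4 - 20 = -24$)
$D = -32$ ($D = \frac{4}{3} - \frac{\left(-25\right) \left(-4\right)}{3} = \frac{4}{3} - \frac{100}{3} = -32$)
$b = -223$ ($b = 2 + \left(9 - 24\right) 15 = 2 - 225 = -223$)
$X = 352$ ($X = \left(-15 + 4\right) \left(-32\right) = \left(-11\right) \left(-32\right) = 352$)
$X + b = 352 - 223 = 129$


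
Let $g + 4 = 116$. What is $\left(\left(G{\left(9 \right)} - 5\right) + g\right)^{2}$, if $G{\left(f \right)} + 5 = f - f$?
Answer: $10404$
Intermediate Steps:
$G{\left(f \right)} = -5$ ($G{\left(f \right)} = -5 + \left(f - f\right) = -5 + 0 = -5$)
$g = 112$ ($g = -4 + 116 = 112$)
$\left(\left(G{\left(9 \right)} - 5\right) + g\right)^{2} = \left(\left(-5 - 5\right) + 112\right)^{2} = \left(-10 + 112\right)^{2} = 102^{2} = 10404$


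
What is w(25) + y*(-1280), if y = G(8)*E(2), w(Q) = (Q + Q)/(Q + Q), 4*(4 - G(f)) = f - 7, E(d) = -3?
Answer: 14401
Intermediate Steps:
G(f) = 23/4 - f/4 (G(f) = 4 - (f - 7)/4 = 4 - (-7 + f)/4 = 4 + (7/4 - f/4) = 23/4 - f/4)
w(Q) = 1 (w(Q) = (2*Q)/((2*Q)) = (2*Q)*(1/(2*Q)) = 1)
y = -45/4 (y = (23/4 - 1/4*8)*(-3) = (23/4 - 2)*(-3) = (15/4)*(-3) = -45/4 ≈ -11.250)
w(25) + y*(-1280) = 1 - 45/4*(-1280) = 1 + 14400 = 14401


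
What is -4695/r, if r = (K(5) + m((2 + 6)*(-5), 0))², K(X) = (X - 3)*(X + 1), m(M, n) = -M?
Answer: -4695/2704 ≈ -1.7363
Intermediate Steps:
K(X) = (1 + X)*(-3 + X) (K(X) = (-3 + X)*(1 + X) = (1 + X)*(-3 + X))
r = 2704 (r = ((-3 + 5² - 2*5) - (2 + 6)*(-5))² = ((-3 + 25 - 10) - 8*(-5))² = (12 - 1*(-40))² = (12 + 40)² = 52² = 2704)
-4695/r = -4695/2704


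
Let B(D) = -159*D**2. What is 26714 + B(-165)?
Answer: -4302061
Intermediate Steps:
26714 + B(-165) = 26714 - 159*(-165)**2 = 26714 - 159*27225 = 26714 - 4328775 = -4302061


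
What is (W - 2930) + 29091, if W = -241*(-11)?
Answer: 28812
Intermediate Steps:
W = 2651
(W - 2930) + 29091 = (2651 - 2930) + 29091 = -279 + 29091 = 28812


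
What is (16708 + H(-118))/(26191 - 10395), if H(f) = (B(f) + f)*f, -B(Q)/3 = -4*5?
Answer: 5888/3949 ≈ 1.4910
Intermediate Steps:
B(Q) = 60 (B(Q) = -(-12)*5 = -3*(-20) = 60)
H(f) = f*(60 + f) (H(f) = (60 + f)*f = f*(60 + f))
(16708 + H(-118))/(26191 - 10395) = (16708 - 118*(60 - 118))/(26191 - 10395) = (16708 - 118*(-58))/15796 = (16708 + 6844)*(1/15796) = 23552*(1/15796) = 5888/3949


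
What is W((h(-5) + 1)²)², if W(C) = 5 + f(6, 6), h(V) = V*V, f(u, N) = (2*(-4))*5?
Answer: 1225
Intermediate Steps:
f(u, N) = -40 (f(u, N) = -8*5 = -40)
h(V) = V²
W(C) = -35 (W(C) = 5 - 40 = -35)
W((h(-5) + 1)²)² = (-35)² = 1225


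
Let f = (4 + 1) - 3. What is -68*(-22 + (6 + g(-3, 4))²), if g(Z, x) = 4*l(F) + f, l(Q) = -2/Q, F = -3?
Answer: -56168/9 ≈ -6240.9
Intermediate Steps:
f = 2 (f = 5 - 3 = 2)
g(Z, x) = 14/3 (g(Z, x) = 4*(-2/(-3)) + 2 = 4*(-2*(-⅓)) + 2 = 4*(⅔) + 2 = 8/3 + 2 = 14/3)
-68*(-22 + (6 + g(-3, 4))²) = -68*(-22 + (6 + 14/3)²) = -68*(-22 + (32/3)²) = -68*(-22 + 1024/9) = -68*826/9 = -56168/9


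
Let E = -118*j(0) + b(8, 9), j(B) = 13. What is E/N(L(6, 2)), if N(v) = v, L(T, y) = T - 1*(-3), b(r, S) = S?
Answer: -1525/9 ≈ -169.44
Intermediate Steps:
L(T, y) = 3 + T (L(T, y) = T + 3 = 3 + T)
E = -1525 (E = -118*13 + 9 = -1534 + 9 = -1525)
E/N(L(6, 2)) = -1525/(3 + 6) = -1525/9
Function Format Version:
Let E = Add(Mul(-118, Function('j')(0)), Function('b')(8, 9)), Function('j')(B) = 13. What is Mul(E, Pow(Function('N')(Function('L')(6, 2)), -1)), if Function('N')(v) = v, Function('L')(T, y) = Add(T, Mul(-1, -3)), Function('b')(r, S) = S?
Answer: Rational(-1525, 9) ≈ -169.44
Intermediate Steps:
Function('L')(T, y) = Add(3, T) (Function('L')(T, y) = Add(T, 3) = Add(3, T))
E = -1525 (E = Add(Mul(-118, 13), 9) = Add(-1534, 9) = -1525)
Mul(E, Pow(Function('N')(Function('L')(6, 2)), -1)) = Mul(-1525, Pow(Add(3, 6), -1)) = Mul(-1525, Pow(9, -1)) = Mul(-1525, Rational(1, 9)) = Rational(-1525, 9)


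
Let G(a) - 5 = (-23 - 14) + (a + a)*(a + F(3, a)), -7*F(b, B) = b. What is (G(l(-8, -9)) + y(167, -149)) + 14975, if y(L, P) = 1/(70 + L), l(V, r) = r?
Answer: 25072000/1659 ≈ 15113.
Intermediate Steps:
F(b, B) = -b/7
G(a) = -32 + 2*a*(-3/7 + a) (G(a) = 5 + ((-23 - 14) + (a + a)*(a - ⅐*3)) = 5 + (-37 + (2*a)*(a - 3/7)) = 5 + (-37 + (2*a)*(-3/7 + a)) = 5 + (-37 + 2*a*(-3/7 + a)) = -32 + 2*a*(-3/7 + a))
(G(l(-8, -9)) + y(167, -149)) + 14975 = ((-32 + 2*(-9)² - 6/7*(-9)) + 1/(70 + 167)) + 14975 = ((-32 + 2*81 + 54/7) + 1/237) + 14975 = ((-32 + 162 + 54/7) + 1/237) + 14975 = (964/7 + 1/237) + 14975 = 228475/1659 + 14975 = 25072000/1659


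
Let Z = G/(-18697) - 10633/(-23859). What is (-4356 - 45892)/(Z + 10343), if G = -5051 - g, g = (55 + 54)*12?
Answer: -22415216897304/4614277215571 ≈ -4.8578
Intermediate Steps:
g = 1308 (g = 109*12 = 1308)
G = -6359 (G = -5051 - 1*1308 = -5051 - 1308 = -6359)
Z = 350524582/446091723 (Z = -6359/(-18697) - 10633/(-23859) = -6359*(-1/18697) - 10633*(-1/23859) = 6359/18697 + 10633/23859 = 350524582/446091723 ≈ 0.78577)
(-4356 - 45892)/(Z + 10343) = (-4356 - 45892)/(350524582/446091723 + 10343) = -50248/4614277215571/446091723 = -50248*446091723/4614277215571 = -22415216897304/4614277215571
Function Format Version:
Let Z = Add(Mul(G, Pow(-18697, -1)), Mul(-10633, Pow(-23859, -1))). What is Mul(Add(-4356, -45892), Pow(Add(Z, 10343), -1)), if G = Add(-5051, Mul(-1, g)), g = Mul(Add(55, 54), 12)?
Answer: Rational(-22415216897304, 4614277215571) ≈ -4.8578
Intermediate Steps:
g = 1308 (g = Mul(109, 12) = 1308)
G = -6359 (G = Add(-5051, Mul(-1, 1308)) = Add(-5051, -1308) = -6359)
Z = Rational(350524582, 446091723) (Z = Add(Mul(-6359, Pow(-18697, -1)), Mul(-10633, Pow(-23859, -1))) = Add(Mul(-6359, Rational(-1, 18697)), Mul(-10633, Rational(-1, 23859))) = Add(Rational(6359, 18697), Rational(10633, 23859)) = Rational(350524582, 446091723) ≈ 0.78577)
Mul(Add(-4356, -45892), Pow(Add(Z, 10343), -1)) = Mul(Add(-4356, -45892), Pow(Add(Rational(350524582, 446091723), 10343), -1)) = Mul(-50248, Pow(Rational(4614277215571, 446091723), -1)) = Mul(-50248, Rational(446091723, 4614277215571)) = Rational(-22415216897304, 4614277215571)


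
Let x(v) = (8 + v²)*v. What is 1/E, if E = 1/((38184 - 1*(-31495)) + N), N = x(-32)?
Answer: 36655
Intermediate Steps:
x(v) = v*(8 + v²)
N = -33024 (N = -32*(8 + (-32)²) = -32*(8 + 1024) = -32*1032 = -33024)
E = 1/36655 (E = 1/((38184 - 1*(-31495)) - 33024) = 1/((38184 + 31495) - 33024) = 1/(69679 - 33024) = 1/36655 ≈ 2.7281e-5)
1/E = 1/(1/36655) = 36655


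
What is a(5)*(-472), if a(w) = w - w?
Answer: 0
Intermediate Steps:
a(w) = 0
a(5)*(-472) = 0*(-472) = 0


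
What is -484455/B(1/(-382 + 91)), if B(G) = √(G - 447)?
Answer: 484455*I*√37852698/130078 ≈ 22914.0*I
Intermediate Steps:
B(G) = √(-447 + G)
-484455/B(1/(-382 + 91)) = -484455/√(-447 + 1/(-382 + 91)) = -484455/√(-447 + 1/(-291)) = -484455/√(-447 - 1/291) = -484455*(-I*√37852698/130078) = -(-484455)*I*√37852698/130078 = 484455*I*√37852698/130078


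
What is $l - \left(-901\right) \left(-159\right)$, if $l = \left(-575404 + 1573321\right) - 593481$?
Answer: $261177$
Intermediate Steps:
$l = 404436$ ($l = 997917 - 593481 = 404436$)
$l - \left(-901\right) \left(-159\right) = 404436 - \left(-901\right) \left(-159\right) = 404436 - 143259 = 261177$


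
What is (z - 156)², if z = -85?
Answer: 58081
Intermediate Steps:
(z - 156)² = (-85 - 156)² = (-241)² = 58081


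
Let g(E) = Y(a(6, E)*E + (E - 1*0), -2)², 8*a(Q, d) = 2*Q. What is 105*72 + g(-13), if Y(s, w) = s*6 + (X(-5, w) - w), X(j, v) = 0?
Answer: 44809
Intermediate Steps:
a(Q, d) = Q/4 (a(Q, d) = (2*Q)/8 = Q/4)
Y(s, w) = -w + 6*s (Y(s, w) = s*6 + (0 - w) = 6*s - w = -w + 6*s)
g(E) = (2 + 15*E)² (g(E) = (-1*(-2) + 6*(((¼)*6)*E + (E - 1*0)))² = (2 + 6*(3*E/2 + (E + 0)))² = (2 + 6*(3*E/2 + E))² = (2 + 6*(5*E/2))² = (2 + 15*E)²)
105*72 + g(-13) = 105*72 + (2 + 15*(-13))² = 7560 + (2 - 195)² = 7560 + (-193)² = 7560 + 37249 = 44809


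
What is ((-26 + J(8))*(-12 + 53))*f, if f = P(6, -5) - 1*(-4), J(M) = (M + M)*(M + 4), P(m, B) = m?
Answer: 68060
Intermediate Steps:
J(M) = 2*M*(4 + M) (J(M) = (2*M)*(4 + M) = 2*M*(4 + M))
f = 10 (f = 6 - 1*(-4) = 6 + 4 = 10)
((-26 + J(8))*(-12 + 53))*f = ((-26 + 2*8*(4 + 8))*(-12 + 53))*10 = ((-26 + 2*8*12)*41)*10 = ((-26 + 192)*41)*10 = (166*41)*10 = 6806*10 = 68060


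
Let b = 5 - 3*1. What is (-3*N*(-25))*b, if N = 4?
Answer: 600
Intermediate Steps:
b = 2 (b = 5 - 3 = 2)
(-3*N*(-25))*b = (-3*4*(-25))*2 = -12*(-25)*2 = 300*2 = 600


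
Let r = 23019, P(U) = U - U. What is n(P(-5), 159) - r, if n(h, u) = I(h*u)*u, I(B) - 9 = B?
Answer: -21588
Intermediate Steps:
I(B) = 9 + B
P(U) = 0
n(h, u) = u*(9 + h*u) (n(h, u) = (9 + h*u)*u = u*(9 + h*u))
n(P(-5), 159) - r = 159*(9 + 0*159) - 1*23019 = 159*(9 + 0) - 23019 = 159*9 - 23019 = 1431 - 23019 = -21588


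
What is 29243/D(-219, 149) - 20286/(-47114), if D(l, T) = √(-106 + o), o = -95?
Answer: 10143/23557 - 29243*I*√201/201 ≈ 0.43057 - 2062.6*I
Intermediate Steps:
D(l, T) = I*√201 (D(l, T) = √(-106 - 95) = √(-201) = I*√201)
29243/D(-219, 149) - 20286/(-47114) = 29243/((I*√201)) - 20286/(-47114) = 29243*(-I*√201/201) - 20286*(-1/47114) = -29243*I*√201/201 + 10143/23557 = 10143/23557 - 29243*I*√201/201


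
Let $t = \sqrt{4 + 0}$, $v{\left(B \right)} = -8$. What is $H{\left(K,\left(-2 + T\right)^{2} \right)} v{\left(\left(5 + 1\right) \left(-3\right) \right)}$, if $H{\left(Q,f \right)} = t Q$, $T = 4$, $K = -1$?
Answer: $16$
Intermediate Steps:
$t = 2$ ($t = \sqrt{4} = 2$)
$H{\left(Q,f \right)} = 2 Q$
$H{\left(K,\left(-2 + T\right)^{2} \right)} v{\left(\left(5 + 1\right) \left(-3\right) \right)} = 2 \left(-1\right) \left(-8\right) = \left(-2\right) \left(-8\right) = 16$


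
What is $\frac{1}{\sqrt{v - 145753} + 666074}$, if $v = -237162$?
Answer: $\frac{666074}{443654956391} - \frac{i \sqrt{382915}}{443654956391} \approx 1.5013 \cdot 10^{-6} - 1.3948 \cdot 10^{-9} i$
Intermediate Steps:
$\frac{1}{\sqrt{v - 145753} + 666074} = \frac{1}{\sqrt{-237162 - 145753} + 666074} = \frac{1}{\sqrt{-382915} + 666074} = \frac{1}{i \sqrt{382915} + 666074} = \frac{1}{666074 + i \sqrt{382915}}$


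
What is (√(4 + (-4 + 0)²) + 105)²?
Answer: 11045 + 420*√5 ≈ 11984.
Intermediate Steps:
(√(4 + (-4 + 0)²) + 105)² = (√(4 + (-4)²) + 105)² = (√(4 + 16) + 105)² = (√20 + 105)² = (2*√5 + 105)² = (105 + 2*√5)²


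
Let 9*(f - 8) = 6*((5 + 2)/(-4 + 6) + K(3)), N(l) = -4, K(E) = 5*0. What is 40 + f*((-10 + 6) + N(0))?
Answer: -128/3 ≈ -42.667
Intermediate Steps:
K(E) = 0
f = 31/3 (f = 8 + (6*((5 + 2)/(-4 + 6) + 0))/9 = 8 + (6*(7/2 + 0))/9 = 8 + (6*(7/2))/9 = 8 + (1/9)*21 = 8 + 7/3 = 31/3 ≈ 10.333)
40 + f*((-10 + 6) + N(0)) = 40 + 31*((-10 + 6) - 4)/3 = 40 + 31*(-4 - 4)/3 = 40 + (31/3)*(-8) = 40 - 248/3 = -128/3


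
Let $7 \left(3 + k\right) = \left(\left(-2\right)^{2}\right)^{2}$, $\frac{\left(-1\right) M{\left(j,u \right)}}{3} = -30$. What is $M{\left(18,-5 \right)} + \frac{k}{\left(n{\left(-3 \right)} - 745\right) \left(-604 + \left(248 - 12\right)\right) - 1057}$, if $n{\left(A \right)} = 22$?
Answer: $\frac{166954405}{1855049} \approx 90.0$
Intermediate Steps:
$M{\left(j,u \right)} = 90$ ($M{\left(j,u \right)} = \left(-3\right) \left(-30\right) = 90$)
$k = - \frac{5}{7}$ ($k = -3 + \frac{\left(\left(-2\right)^{2}\right)^{2}}{7} = -3 + \frac{4^{2}}{7} = -3 + \frac{1}{7} \cdot 16 = -3 + \frac{16}{7} = - \frac{5}{7} \approx -0.71429$)
$M{\left(18,-5 \right)} + \frac{k}{\left(n{\left(-3 \right)} - 745\right) \left(-604 + \left(248 - 12\right)\right) - 1057} = 90 + \frac{1}{\left(22 - 745\right) \left(-604 + \left(248 - 12\right)\right) - 1057} \left(- \frac{5}{7}\right) = 90 + \frac{1}{- 723 \left(-604 + \left(248 - 12\right)\right) - 1057} \left(- \frac{5}{7}\right) = 90 + \frac{1}{- 723 \left(-604 + 236\right) - 1057} \left(- \frac{5}{7}\right) = 90 + \frac{1}{\left(-723\right) \left(-368\right) - 1057} \left(- \frac{5}{7}\right) = 90 + \frac{1}{266064 - 1057} \left(- \frac{5}{7}\right) = 90 + \frac{1}{265007} \left(- \frac{5}{7}\right) = 90 - \frac{5}{1855049} = \frac{166954405}{1855049}$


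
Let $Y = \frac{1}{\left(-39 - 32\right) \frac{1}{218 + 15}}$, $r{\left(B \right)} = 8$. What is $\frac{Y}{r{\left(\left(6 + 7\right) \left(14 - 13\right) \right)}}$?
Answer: $- \frac{233}{568} \approx -0.41021$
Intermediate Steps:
$Y = - \frac{233}{71}$ ($Y = \frac{1}{\left(-39 + \left(-153 + 121\right)\right) \frac{1}{233}} = \frac{1}{\left(-39 - 32\right) \frac{1}{233}} = \frac{1}{\left(-71\right) \frac{1}{233}} = \frac{1}{- \frac{71}{233}} = - \frac{233}{71} \approx -3.2817$)
$\frac{Y}{r{\left(\left(6 + 7\right) \left(14 - 13\right) \right)}} = - \frac{233}{71 \cdot 8} = \left(- \frac{233}{71}\right) \frac{1}{8} = - \frac{233}{568}$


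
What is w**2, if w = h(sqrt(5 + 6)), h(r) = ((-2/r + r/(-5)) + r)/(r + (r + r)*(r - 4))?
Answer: 107508/75625 + 32368*sqrt(11)/75625 ≈ 2.8411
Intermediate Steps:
h(r) = (-2/r + 4*r/5)/(r + 2*r*(-4 + r)) (h(r) = ((-2/r + r*(-1/5)) + r)/(r + (2*r)*(-4 + r)) = ((-2/r - r/5) + r)/(r + 2*r*(-4 + r)) = (-2/r + 4*r/5)/(r + 2*r*(-4 + r)))
w = 34/(55*(-7 + 2*sqrt(11))) (w = 2*(-5 + 2*(sqrt(5 + 6))**2)/(5*(sqrt(5 + 6))**2*(-7 + 2*sqrt(5 + 6))) = 2*(-5 + 2*(sqrt(11))**2)/(5*(sqrt(11))**2*(-7 + 2*sqrt(11))) = (2/5)*(1/11)*(-5 + 2*11)/(-7 + 2*sqrt(11)) = (2/5)*(1/11)*(-5 + 22)/(-7 + 2*sqrt(11)) = (2/5)*(1/11)*17/(-7 + 2*sqrt(11)) = 34/(55*(-7 + 2*sqrt(11))) ≈ -1.6856)
w**2 = (-238/275 - 68*sqrt(11)/275)**2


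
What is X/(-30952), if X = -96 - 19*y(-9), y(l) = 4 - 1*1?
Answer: 153/30952 ≈ 0.0049431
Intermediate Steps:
y(l) = 3 (y(l) = 4 - 1 = 3)
X = -153 (X = -96 - 19*3 = -96 - 57 = -153)
X/(-30952) = -153/(-30952) = -153*(-1/30952) = 153/30952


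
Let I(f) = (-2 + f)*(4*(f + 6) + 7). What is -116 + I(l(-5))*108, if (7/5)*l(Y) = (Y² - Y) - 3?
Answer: 9886792/49 ≈ 2.0177e+5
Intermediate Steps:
l(Y) = -15/7 - 5*Y/7 + 5*Y²/7 (l(Y) = 5*((Y² - Y) - 3)/7 = 5*(-3 + Y² - Y)/7 = -15/7 - 5*Y/7 + 5*Y²/7)
I(f) = (-2 + f)*(31 + 4*f) (I(f) = (-2 + f)*(4*(6 + f) + 7) = (-2 + f)*((24 + 4*f) + 7) = (-2 + f)*(31 + 4*f))
-116 + I(l(-5))*108 = -116 + (-62 + 4*(-15/7 - 5/7*(-5) + (5/7)*(-5)²)² + 23*(-15/7 - 5/7*(-5) + (5/7)*(-5)²))*108 = -116 + (-62 + 4*(-15/7 + 25/7 + (5/7)*25)² + 23*(-15/7 + 25/7 + (5/7)*25))*108 = -116 + (-62 + 4*(-15/7 + 25/7 + 125/7)² + 23*(-15/7 + 25/7 + 125/7))*108 = -116 + (-62 + 4*(135/7)² + 23*(135/7))*108 = -116 + (-62 + 4*(18225/49) + 3105/7)*108 = -116 + (-62 + 72900/49 + 3105/7)*108 = -116 + (91597/49)*108 = -116 + 9892476/49 = 9886792/49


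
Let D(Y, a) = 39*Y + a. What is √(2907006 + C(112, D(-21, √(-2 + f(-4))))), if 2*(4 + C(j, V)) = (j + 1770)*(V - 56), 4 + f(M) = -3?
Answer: √(2083627 + 2823*I) ≈ 1443.5 + 0.978*I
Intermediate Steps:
f(M) = -7 (f(M) = -4 - 3 = -7)
D(Y, a) = a + 39*Y
C(j, V) = -4 + (-56 + V)*(1770 + j)/2 (C(j, V) = -4 + ((j + 1770)*(V - 56))/2 = -4 + ((1770 + j)*(-56 + V))/2 = -4 + ((-56 + V)*(1770 + j))/2 = -4 + (-56 + V)*(1770 + j)/2)
√(2907006 + C(112, D(-21, √(-2 + f(-4))))) = √(2907006 + (-49564 - 28*112 + 885*(√(-2 - 7) + 39*(-21)) + (½)*(√(-2 - 7) + 39*(-21))*112)) = √(2907006 + (-49564 - 3136 + 885*(√(-9) - 819) + (½)*(√(-9) - 819)*112)) = √(2907006 + (-49564 - 3136 + 885*(3*I - 819) + (½)*(3*I - 819)*112)) = √(2907006 + (-49564 - 3136 + 885*(-819 + 3*I) + (½)*(-819 + 3*I)*112)) = √(2907006 + (-49564 - 3136 + (-724815 + 2655*I) + (-45864 + 168*I))) = √(2907006 + (-823379 + 2823*I)) = √(2083627 + 2823*I)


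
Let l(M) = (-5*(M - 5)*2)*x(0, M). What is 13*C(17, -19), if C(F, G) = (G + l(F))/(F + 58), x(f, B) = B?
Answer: -26767/75 ≈ -356.89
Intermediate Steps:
l(M) = M*(50 - 10*M) (l(M) = (-5*(M - 5)*2)*M = (-5*(-5 + M)*2)*M = ((25 - 5*M)*2)*M = (50 - 10*M)*M = M*(50 - 10*M))
C(F, G) = (G + 10*F*(5 - F))/(58 + F) (C(F, G) = (G + 10*F*(5 - F))/(F + 58) = (G + 10*F*(5 - F))/(58 + F))
13*C(17, -19) = 13*((-19 - 10*17*(-5 + 17))/(58 + 17)) = 13*((-19 - 10*17*12)/75) = 13*((-19 - 2040)/75) = 13*((1/75)*(-2059)) = 13*(-2059/75) = -26767/75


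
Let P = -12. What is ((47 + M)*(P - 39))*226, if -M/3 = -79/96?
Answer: -9122829/16 ≈ -5.7018e+5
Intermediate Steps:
M = 79/32 (M = -(-237)/96 = -3*(-79/96) = 79/32 ≈ 2.4688)
((47 + M)*(P - 39))*226 = ((47 + 79/32)*(-12 - 39))*226 = ((1583/32)*(-51))*226 = -80733/32*226 = -9122829/16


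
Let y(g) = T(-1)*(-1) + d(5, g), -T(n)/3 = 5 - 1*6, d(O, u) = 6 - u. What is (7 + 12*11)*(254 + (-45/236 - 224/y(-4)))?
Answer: 7276233/236 ≈ 30832.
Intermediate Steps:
T(n) = 3 (T(n) = -3*(5 - 1*6) = -3*(5 - 6) = -3*(-1) = 3)
y(g) = 3 - g (y(g) = 3*(-1) + (6 - g) = -3 + (6 - g) = 3 - g)
(7 + 12*11)*(254 + (-45/236 - 224/y(-4))) = (7 + 12*11)*(254 + (-45/236 - 224/(3 - 1*(-4)))) = (7 + 132)*(254 + (-45*1/236 - 224/(3 + 4))) = 139*(254 + (-45/236 - 224/7)) = 139*(254 + (-45/236 - 224*⅐)) = 139*(254 + (-45/236 - 32)) = 139*(254 - 7597/236) = 139*(52347/236) = 7276233/236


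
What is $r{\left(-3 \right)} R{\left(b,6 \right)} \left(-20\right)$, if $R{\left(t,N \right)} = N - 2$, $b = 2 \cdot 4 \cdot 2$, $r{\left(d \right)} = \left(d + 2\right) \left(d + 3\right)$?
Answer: $0$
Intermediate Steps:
$r{\left(d \right)} = \left(2 + d\right) \left(3 + d\right)$
$b = 16$ ($b = 8 \cdot 2 = 16$)
$R{\left(t,N \right)} = -2 + N$
$r{\left(-3 \right)} R{\left(b,6 \right)} \left(-20\right) = \left(6 + \left(-3\right)^{2} + 5 \left(-3\right)\right) \left(-2 + 6\right) \left(-20\right) = \left(6 + 9 - 15\right) 4 \left(-20\right) = 0 \cdot 4 \left(-20\right) = 0 \left(-20\right) = 0$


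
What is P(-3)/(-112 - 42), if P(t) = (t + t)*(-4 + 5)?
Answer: 3/77 ≈ 0.038961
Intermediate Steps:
P(t) = 2*t (P(t) = (2*t)*1 = 2*t)
P(-3)/(-112 - 42) = (2*(-3))/(-112 - 42) = -6/(-154) = -1/154*(-6) = 3/77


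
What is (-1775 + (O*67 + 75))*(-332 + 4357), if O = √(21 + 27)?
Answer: -6842500 + 1078700*√3 ≈ -4.9741e+6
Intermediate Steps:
O = 4*√3 (O = √48 = 4*√3 ≈ 6.9282)
(-1775 + (O*67 + 75))*(-332 + 4357) = (-1775 + ((4*√3)*67 + 75))*(-332 + 4357) = (-1775 + (268*√3 + 75))*4025 = (-1775 + (75 + 268*√3))*4025 = (-1700 + 268*√3)*4025 = -6842500 + 1078700*√3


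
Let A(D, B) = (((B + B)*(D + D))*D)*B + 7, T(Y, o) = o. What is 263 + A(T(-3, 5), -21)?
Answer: 44370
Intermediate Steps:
A(D, B) = 7 + 4*B²*D² (A(D, B) = (((2*B)*(2*D))*D)*B + 7 = ((4*B*D)*D)*B + 7 = (4*B*D²)*B + 7 = 4*B²*D² + 7 = 7 + 4*B²*D²)
263 + A(T(-3, 5), -21) = 263 + (7 + 4*(-21)²*5²) = 263 + (7 + 4*441*25) = 263 + (7 + 44100) = 263 + 44107 = 44370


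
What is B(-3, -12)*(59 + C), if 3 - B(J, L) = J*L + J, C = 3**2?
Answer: -2040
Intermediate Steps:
C = 9
B(J, L) = 3 - J - J*L (B(J, L) = 3 - (J*L + J) = 3 - (J + J*L) = 3 + (-J - J*L) = 3 - J - J*L)
B(-3, -12)*(59 + C) = (3 - 1*(-3) - 1*(-3)*(-12))*(59 + 9) = (3 + 3 - 36)*68 = -30*68 = -2040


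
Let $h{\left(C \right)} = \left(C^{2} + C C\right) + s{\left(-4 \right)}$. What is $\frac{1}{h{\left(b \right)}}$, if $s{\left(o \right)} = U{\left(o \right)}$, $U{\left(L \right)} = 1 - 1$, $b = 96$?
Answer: $\frac{1}{18432} \approx 5.4253 \cdot 10^{-5}$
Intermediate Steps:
$U{\left(L \right)} = 0$ ($U{\left(L \right)} = 1 - 1 = 0$)
$s{\left(o \right)} = 0$
$h{\left(C \right)} = 2 C^{2}$ ($h{\left(C \right)} = \left(C^{2} + C C\right) + 0 = \left(C^{2} + C^{2}\right) + 0 = 2 C^{2} + 0 = 2 C^{2}$)
$\frac{1}{h{\left(b \right)}} = \frac{1}{2 \cdot 96^{2}} = \frac{1}{2 \cdot 9216} = \frac{1}{18432}$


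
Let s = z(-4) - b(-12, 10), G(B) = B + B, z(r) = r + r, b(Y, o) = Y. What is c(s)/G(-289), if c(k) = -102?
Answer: 3/17 ≈ 0.17647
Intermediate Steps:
z(r) = 2*r
G(B) = 2*B
s = 4 (s = 2*(-4) - 1*(-12) = -8 + 12 = 4)
c(s)/G(-289) = -102/(2*(-289)) = -102/(-578) = -102*(-1/578) = 3/17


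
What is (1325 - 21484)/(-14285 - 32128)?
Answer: 20159/46413 ≈ 0.43434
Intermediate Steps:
(1325 - 21484)/(-14285 - 32128) = -20159/(-46413) = -20159*(-1/46413) = 20159/46413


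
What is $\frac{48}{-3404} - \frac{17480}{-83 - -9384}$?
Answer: $- \frac{14987092}{7915151} \approx -1.8935$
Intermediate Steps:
$\frac{48}{-3404} - \frac{17480}{-83 - -9384} = 48 \left(- \frac{1}{3404}\right) - \frac{17480}{-83 + 9384} = - \frac{12}{851} - \frac{17480}{9301} = - \frac{14987092}{7915151}$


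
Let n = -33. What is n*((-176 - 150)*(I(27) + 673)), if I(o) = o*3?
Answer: 8111532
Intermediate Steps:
I(o) = 3*o
n*((-176 - 150)*(I(27) + 673)) = -33*(-176 - 150)*(3*27 + 673) = -(-10758)*(81 + 673) = -(-10758)*754 = -33*(-245804) = 8111532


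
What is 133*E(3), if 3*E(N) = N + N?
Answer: 266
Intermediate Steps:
E(N) = 2*N/3 (E(N) = (N + N)/3 = (2*N)/3 = 2*N/3)
133*E(3) = 133*((⅔)*3) = 133*2 = 266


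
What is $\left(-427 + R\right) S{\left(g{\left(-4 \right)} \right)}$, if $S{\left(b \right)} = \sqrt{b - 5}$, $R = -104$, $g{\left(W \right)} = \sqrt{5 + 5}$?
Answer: $- 531 i \sqrt{5 - \sqrt{10}} \approx - 719.84 i$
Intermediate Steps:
$g{\left(W \right)} = \sqrt{10}$
$S{\left(b \right)} = \sqrt{-5 + b}$
$\left(-427 + R\right) S{\left(g{\left(-4 \right)} \right)} = \left(-427 - 104\right) \sqrt{-5 + \sqrt{10}} = - 531 \sqrt{-5 + \sqrt{10}}$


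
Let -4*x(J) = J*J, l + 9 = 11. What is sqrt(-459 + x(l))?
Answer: 2*I*sqrt(115) ≈ 21.448*I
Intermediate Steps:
l = 2 (l = -9 + 11 = 2)
x(J) = -J**2/4 (x(J) = -J*J/4 = -J**2/4)
sqrt(-459 + x(l)) = sqrt(-459 - 1/4*2**2) = sqrt(-459 - 1/4*4) = sqrt(-459 - 1) = sqrt(-460) = 2*I*sqrt(115)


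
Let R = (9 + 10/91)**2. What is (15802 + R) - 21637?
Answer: -47632394/8281 ≈ -5752.0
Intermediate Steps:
R = 687241/8281 (R = (9 + 10*(1/91))**2 = (9 + 10/91)**2 = (829/91)**2 = 687241/8281 ≈ 82.990)
(15802 + R) - 21637 = (15802 + 687241/8281) - 21637 = 131543603/8281 - 21637 = -47632394/8281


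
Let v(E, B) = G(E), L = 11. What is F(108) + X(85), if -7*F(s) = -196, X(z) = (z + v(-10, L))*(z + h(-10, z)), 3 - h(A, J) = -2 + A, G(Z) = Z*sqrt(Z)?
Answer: 8528 - 1000*I*sqrt(10) ≈ 8528.0 - 3162.3*I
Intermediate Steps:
G(Z) = Z**(3/2)
h(A, J) = 5 - A (h(A, J) = 3 - (-2 + A) = 3 + (2 - A) = 5 - A)
v(E, B) = E**(3/2)
X(z) = (15 + z)*(z - 10*I*sqrt(10)) (X(z) = (z + (-10)**(3/2))*(z + (5 - 1*(-10))) = (z - 10*I*sqrt(10))*(z + (5 + 10)) = (z - 10*I*sqrt(10))*(z + 15) = (z - 10*I*sqrt(10))*(15 + z) = (15 + z)*(z - 10*I*sqrt(10)))
F(s) = 28 (F(s) = -1/7*(-196) = 28)
F(108) + X(85) = 28 + (85**2 + 15*85 - 150*I*sqrt(10) - 10*I*85*sqrt(10)) = 28 + (7225 + 1275 - 150*I*sqrt(10) - 850*I*sqrt(10)) = 28 + (8500 - 1000*I*sqrt(10)) = 8528 - 1000*I*sqrt(10)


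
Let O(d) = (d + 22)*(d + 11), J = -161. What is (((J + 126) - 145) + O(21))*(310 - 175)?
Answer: 161460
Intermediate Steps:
O(d) = (11 + d)*(22 + d) (O(d) = (22 + d)*(11 + d) = (11 + d)*(22 + d))
(((J + 126) - 145) + O(21))*(310 - 175) = (((-161 + 126) - 145) + (242 + 21² + 33*21))*(310 - 175) = ((-35 - 145) + (242 + 441 + 693))*135 = (-180 + 1376)*135 = 1196*135 = 161460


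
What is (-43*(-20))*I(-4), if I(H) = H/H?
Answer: 860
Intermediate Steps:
I(H) = 1
(-43*(-20))*I(-4) = -43*(-20)*1 = 860*1 = 860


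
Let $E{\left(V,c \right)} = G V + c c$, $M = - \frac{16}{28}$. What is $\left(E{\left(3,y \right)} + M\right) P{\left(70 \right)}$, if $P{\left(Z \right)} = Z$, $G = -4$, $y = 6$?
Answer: $1640$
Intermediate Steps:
$M = - \frac{4}{7}$ ($M = \left(-16\right) \frac{1}{28} = - \frac{4}{7} \approx -0.57143$)
$E{\left(V,c \right)} = c^{2} - 4 V$ ($E{\left(V,c \right)} = - 4 V + c c = - 4 V + c^{2} = c^{2} - 4 V$)
$\left(E{\left(3,y \right)} + M\right) P{\left(70 \right)} = \left(\left(6^{2} - 12\right) - \frac{4}{7}\right) 70 = \left(\left(36 - 12\right) - \frac{4}{7}\right) 70 = \left(24 - \frac{4}{7}\right) 70 = \frac{164}{7} \cdot 70 = 1640$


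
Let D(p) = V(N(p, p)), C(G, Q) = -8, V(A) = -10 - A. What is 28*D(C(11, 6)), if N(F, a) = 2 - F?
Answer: -560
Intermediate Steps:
D(p) = -12 + p (D(p) = -10 - (2 - p) = -10 + (-2 + p) = -12 + p)
28*D(C(11, 6)) = 28*(-12 - 8) = 28*(-20) = -560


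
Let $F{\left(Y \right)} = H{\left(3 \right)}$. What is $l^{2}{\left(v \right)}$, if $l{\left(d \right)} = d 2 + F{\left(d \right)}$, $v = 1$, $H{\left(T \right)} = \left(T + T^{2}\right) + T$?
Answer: $289$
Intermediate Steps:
$H{\left(T \right)} = T^{2} + 2 T$
$F{\left(Y \right)} = 15$ ($F{\left(Y \right)} = 3 \left(2 + 3\right) = 3 \cdot 5 = 15$)
$l{\left(d \right)} = 15 + 2 d$ ($l{\left(d \right)} = d 2 + 15 = 2 d + 15 = 15 + 2 d$)
$l^{2}{\left(v \right)} = \left(15 + 2 \cdot 1\right)^{2} = \left(15 + 2\right)^{2} = 17^{2} = 289$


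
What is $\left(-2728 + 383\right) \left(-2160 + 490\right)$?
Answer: $3916150$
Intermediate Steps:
$\left(-2728 + 383\right) \left(-2160 + 490\right) = \left(-2345\right) \left(-1670\right) = 3916150$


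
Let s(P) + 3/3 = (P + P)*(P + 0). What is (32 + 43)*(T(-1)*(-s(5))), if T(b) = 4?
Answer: -14700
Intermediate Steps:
s(P) = -1 + 2*P**2 (s(P) = -1 + (P + P)*(P + 0) = -1 + (2*P)*P = -1 + 2*P**2)
(32 + 43)*(T(-1)*(-s(5))) = (32 + 43)*(4*(-(-1 + 2*5**2))) = 75*(4*(-(-1 + 2*25))) = 75*(4*(-(-1 + 50))) = 75*(4*(-1*49)) = 75*(4*(-49)) = 75*(-196) = -14700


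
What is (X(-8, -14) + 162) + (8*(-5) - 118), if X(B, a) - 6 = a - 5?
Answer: -9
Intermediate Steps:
X(B, a) = 1 + a (X(B, a) = 6 + (a - 5) = 6 + (-5 + a) = 1 + a)
(X(-8, -14) + 162) + (8*(-5) - 118) = ((1 - 14) + 162) + (8*(-5) - 118) = (-13 + 162) + (-40 - 118) = 149 - 158 = -9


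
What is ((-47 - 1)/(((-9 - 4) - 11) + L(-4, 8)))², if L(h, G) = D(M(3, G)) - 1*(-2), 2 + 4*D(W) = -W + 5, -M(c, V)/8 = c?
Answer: 36864/3721 ≈ 9.9070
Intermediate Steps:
M(c, V) = -8*c
D(W) = ¾ - W/4 (D(W) = -½ + (-W + 5)/4 = -½ + (5 - W)/4 = -½ + (5/4 - W/4) = ¾ - W/4)
L(h, G) = 35/4 (L(h, G) = (¾ - (-2)*3) - 1*(-2) = (¾ - ¼*(-24)) + 2 = (¾ + 6) + 2 = 27/4 + 2 = 35/4)
((-47 - 1)/(((-9 - 4) - 11) + L(-4, 8)))² = ((-47 - 1)/(((-9 - 4) - 11) + 35/4))² = (-48/((-13 - 11) + 35/4))² = (-48/(-24 + 35/4))² = (-48/(-61/4))² = (-48*(-4/61))² = (192/61)² = 36864/3721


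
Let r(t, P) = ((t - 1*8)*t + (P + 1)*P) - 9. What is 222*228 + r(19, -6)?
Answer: 50846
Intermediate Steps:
r(t, P) = -9 + P*(1 + P) + t*(-8 + t) (r(t, P) = ((t - 8)*t + (1 + P)*P) - 9 = ((-8 + t)*t + P*(1 + P)) - 9 = (t*(-8 + t) + P*(1 + P)) - 9 = (P*(1 + P) + t*(-8 + t)) - 9 = -9 + P*(1 + P) + t*(-8 + t))
222*228 + r(19, -6) = 222*228 + (-9 - 6 + (-6)² + 19² - 8*19) = 50616 + (-9 - 6 + 36 + 361 - 152) = 50616 + 230 = 50846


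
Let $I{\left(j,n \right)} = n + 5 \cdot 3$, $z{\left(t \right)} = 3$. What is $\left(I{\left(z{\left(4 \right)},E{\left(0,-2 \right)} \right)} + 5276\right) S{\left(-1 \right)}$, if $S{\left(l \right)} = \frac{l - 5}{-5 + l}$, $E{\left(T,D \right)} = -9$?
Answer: $5282$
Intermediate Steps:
$I{\left(j,n \right)} = 15 + n$ ($I{\left(j,n \right)} = n + 15 = 15 + n$)
$S{\left(l \right)} = 1$ ($S{\left(l \right)} = \frac{-5 + l}{-5 + l} = 1$)
$\left(I{\left(z{\left(4 \right)},E{\left(0,-2 \right)} \right)} + 5276\right) S{\left(-1 \right)} = \left(\left(15 - 9\right) + 5276\right) 1 = \left(6 + 5276\right) 1 = 5282 \cdot 1 = 5282$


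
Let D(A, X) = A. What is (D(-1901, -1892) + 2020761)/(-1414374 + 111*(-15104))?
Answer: -1009430/1545459 ≈ -0.65316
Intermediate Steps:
(D(-1901, -1892) + 2020761)/(-1414374 + 111*(-15104)) = (-1901 + 2020761)/(-1414374 + 111*(-15104)) = 2018860/(-1414374 - 1676544) = 2018860/(-3090918) = 2018860*(-1/3090918) = -1009430/1545459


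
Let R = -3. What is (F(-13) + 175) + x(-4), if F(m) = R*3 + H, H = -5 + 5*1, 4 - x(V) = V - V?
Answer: 170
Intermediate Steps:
x(V) = 4 (x(V) = 4 - (V - V) = 4 - 1*0 = 4 + 0 = 4)
H = 0 (H = -5 + 5 = 0)
F(m) = -9 (F(m) = -3*3 + 0 = -9 + 0 = -9)
(F(-13) + 175) + x(-4) = (-9 + 175) + 4 = 166 + 4 = 170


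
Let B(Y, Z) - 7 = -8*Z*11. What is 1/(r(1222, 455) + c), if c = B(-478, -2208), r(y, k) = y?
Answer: 1/195533 ≈ 5.1142e-6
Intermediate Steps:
B(Y, Z) = 7 - 88*Z (B(Y, Z) = 7 - 8*Z*11 = 7 - 88*Z)
c = 194311 (c = 7 - 88*(-2208) = 7 + 194304 = 194311)
1/(r(1222, 455) + c) = 1/(1222 + 194311) = 1/195533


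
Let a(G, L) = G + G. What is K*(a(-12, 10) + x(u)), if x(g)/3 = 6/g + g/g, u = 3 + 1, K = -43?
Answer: 1419/2 ≈ 709.50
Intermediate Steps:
a(G, L) = 2*G
u = 4
x(g) = 3 + 18/g (x(g) = 3*(6/g + g/g) = 3*(6/g + 1) = 3*(1 + 6/g) = 3 + 18/g)
K*(a(-12, 10) + x(u)) = -43*(2*(-12) + (3 + 18/4)) = -43*(-24 + (3 + 18*(¼))) = -43*(-24 + (3 + 9/2)) = -43*(-24 + 15/2) = -43*(-33/2) = 1419/2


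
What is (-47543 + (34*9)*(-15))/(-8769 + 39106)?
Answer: -52133/30337 ≈ -1.7185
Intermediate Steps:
(-47543 + (34*9)*(-15))/(-8769 + 39106) = (-47543 + 306*(-15))/30337 = (-47543 - 4590)*(1/30337) = -52133*1/30337 = -52133/30337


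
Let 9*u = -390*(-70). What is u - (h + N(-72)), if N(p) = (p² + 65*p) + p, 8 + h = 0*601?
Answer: 7828/3 ≈ 2609.3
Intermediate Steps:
h = -8 (h = -8 + 0*601 = -8 + 0 = -8)
N(p) = p² + 66*p
u = 9100/3 (u = (-390*(-70))/9 = (⅑)*27300 = 9100/3 ≈ 3033.3)
u - (h + N(-72)) = 9100/3 - (-8 - 72*(66 - 72)) = 9100/3 - (-8 - 72*(-6)) = 9100/3 - (-8 + 432) = 9100/3 - 1*424 = 9100/3 - 424 = 7828/3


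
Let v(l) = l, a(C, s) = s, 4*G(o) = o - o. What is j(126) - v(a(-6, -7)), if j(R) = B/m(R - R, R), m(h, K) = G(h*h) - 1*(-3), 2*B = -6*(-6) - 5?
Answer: 73/6 ≈ 12.167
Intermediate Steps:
G(o) = 0 (G(o) = (o - o)/4 = (¼)*0 = 0)
B = 31/2 (B = (-6*(-6) - 5)/2 = (36 - 5)/2 = (½)*31 = 31/2 ≈ 15.500)
m(h, K) = 3 (m(h, K) = 0 - 1*(-3) = 0 + 3 = 3)
j(R) = 31/6 (j(R) = (31/2)/3 = (31/2)*(⅓) = 31/6)
j(126) - v(a(-6, -7)) = 31/6 - 1*(-7) = 31/6 + 7 = 73/6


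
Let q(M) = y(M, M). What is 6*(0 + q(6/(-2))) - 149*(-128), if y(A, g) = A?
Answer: 19054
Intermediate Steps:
q(M) = M
6*(0 + q(6/(-2))) - 149*(-128) = 6*(0 + 6/(-2)) - 149*(-128) = 6*(0 + 6*(-½)) + 19072 = 6*(0 - 3) + 19072 = 6*(-3) + 19072 = -18 + 19072 = 19054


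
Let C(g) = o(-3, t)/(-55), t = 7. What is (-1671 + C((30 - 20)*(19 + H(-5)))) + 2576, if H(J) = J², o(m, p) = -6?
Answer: 49781/55 ≈ 905.11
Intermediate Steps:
C(g) = 6/55 (C(g) = -6/(-55) = -6*(-1/55) = 6/55)
(-1671 + C((30 - 20)*(19 + H(-5)))) + 2576 = (-1671 + 6/55) + 2576 = -91899/55 + 2576 = 49781/55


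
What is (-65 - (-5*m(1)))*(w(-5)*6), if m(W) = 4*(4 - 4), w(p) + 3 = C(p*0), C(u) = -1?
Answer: 1560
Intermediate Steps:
w(p) = -4 (w(p) = -3 - 1 = -4)
m(W) = 0 (m(W) = 4*0 = 0)
(-65 - (-5*m(1)))*(w(-5)*6) = (-65 - (-5*0))*(-4*6) = (-65 - 0)*(-24) = (-65 - 1*0)*(-24) = (-65 + 0)*(-24) = -65*(-24) = 1560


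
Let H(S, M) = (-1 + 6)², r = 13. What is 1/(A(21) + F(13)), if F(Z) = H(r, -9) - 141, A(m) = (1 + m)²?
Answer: 1/368 ≈ 0.0027174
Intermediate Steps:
H(S, M) = 25 (H(S, M) = 5² = 25)
F(Z) = -116 (F(Z) = 25 - 141 = -116)
1/(A(21) + F(13)) = 1/((1 + 21)² - 116) = 1/(22² - 116) = 1/(484 - 116) = 1/368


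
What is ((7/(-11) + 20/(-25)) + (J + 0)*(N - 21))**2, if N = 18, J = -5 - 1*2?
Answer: 1157776/3025 ≈ 382.74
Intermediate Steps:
J = -7 (J = -5 - 2 = -7)
((7/(-11) + 20/(-25)) + (J + 0)*(N - 21))**2 = ((7/(-11) + 20/(-25)) + (-7 + 0)*(18 - 21))**2 = ((7*(-1/11) + 20*(-1/25)) - 7*(-3))**2 = ((-7/11 - 4/5) + 21)**2 = (-79/55 + 21)**2 = (1076/55)**2 = 1157776/3025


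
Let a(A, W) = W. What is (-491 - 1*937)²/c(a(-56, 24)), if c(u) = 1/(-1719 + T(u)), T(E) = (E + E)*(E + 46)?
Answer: 3346300944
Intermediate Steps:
T(E) = 2*E*(46 + E) (T(E) = (2*E)*(46 + E) = 2*E*(46 + E))
c(u) = 1/(-1719 + 2*u*(46 + u))
(-491 - 1*937)²/c(a(-56, 24)) = (-491 - 1*937)²/(1/(-1719 + 2*24*(46 + 24))) = (-491 - 937)²/(1/(-1719 + 2*24*70)) = (-1428)²/(1/(-1719 + 3360)) = 2039184/(1/1641) = 2039184*1641 = 3346300944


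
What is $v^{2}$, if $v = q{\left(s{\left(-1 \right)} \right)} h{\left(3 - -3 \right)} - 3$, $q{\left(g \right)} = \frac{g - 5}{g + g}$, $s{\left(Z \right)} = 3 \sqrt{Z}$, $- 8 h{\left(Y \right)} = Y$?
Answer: $11 + \frac{135 i}{32} \approx 11.0 + 4.2188 i$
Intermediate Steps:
$h{\left(Y \right)} = - \frac{Y}{8}$
$q{\left(g \right)} = \frac{-5 + g}{2 g}$
$v = -3 + \frac{i \left(-5 + 3 i\right)}{8}$ ($v = \frac{-5 + 3 \sqrt{-1}}{2 \cdot 3 \sqrt{-1}} \left(- \frac{3 - -3}{8}\right) - 3 = \frac{-5 + 3 i}{2 \cdot 3 i} \left(- \frac{3 + 3}{8}\right) - 3 = \frac{- \frac{i}{3} \left(-5 + 3 i\right)}{2} \left(\left(- \frac{1}{8}\right) 6\right) - 3 = - \frac{i \left(-5 + 3 i\right)}{6} \left(- \frac{3}{4}\right) - 3 = \frac{i \left(-5 + 3 i\right)}{8} - 3 = -3 + \frac{i \left(-5 + 3 i\right)}{8} \approx -3.375 - 0.625 i$)
$v^{2} = \left(- \frac{27}{8} - \frac{5 i}{8}\right)^{2}$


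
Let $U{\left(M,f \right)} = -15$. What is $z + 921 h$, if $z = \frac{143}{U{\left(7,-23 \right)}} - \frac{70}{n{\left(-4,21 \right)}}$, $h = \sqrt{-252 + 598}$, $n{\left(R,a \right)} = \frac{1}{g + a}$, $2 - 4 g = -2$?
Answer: $- \frac{23243}{15} + 921 \sqrt{346} \approx 15582.0$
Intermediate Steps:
$g = 1$ ($g = \frac{1}{2} - - \frac{1}{2} = \frac{1}{2} + \frac{1}{2} = 1$)
$n{\left(R,a \right)} = \frac{1}{1 + a}$
$h = \sqrt{346} \approx 18.601$
$z = - \frac{23243}{15}$ ($z = \frac{143}{-15} - \frac{70}{\frac{1}{1 + 21}} = 143 \left(- \frac{1}{15}\right) - \frac{70}{\frac{1}{22}} = - \frac{143}{15} - 70 \frac{1}{\frac{1}{22}} = - \frac{143}{15} - 1540 = - \frac{23243}{15} \approx -1549.5$)
$z + 921 h = - \frac{23243}{15} + 921 \sqrt{346}$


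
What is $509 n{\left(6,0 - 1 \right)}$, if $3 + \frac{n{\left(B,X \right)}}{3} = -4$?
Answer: $-10689$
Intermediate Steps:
$n{\left(B,X \right)} = -21$ ($n{\left(B,X \right)} = -9 + 3 \left(-4\right) = -9 - 12 = -21$)
$509 n{\left(6,0 - 1 \right)} = 509 \left(-21\right) = -10689$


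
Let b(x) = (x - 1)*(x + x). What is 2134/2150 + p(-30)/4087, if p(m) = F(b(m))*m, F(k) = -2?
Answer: 4425329/4393525 ≈ 1.0072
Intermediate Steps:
b(x) = 2*x*(-1 + x) (b(x) = (-1 + x)*(2*x) = 2*x*(-1 + x))
p(m) = -2*m
2134/2150 + p(-30)/4087 = 2134/2150 - 2*(-30)/4087 = 2134*(1/2150) + 60*(1/4087) = 1067/1075 + 60/4087 = 4425329/4393525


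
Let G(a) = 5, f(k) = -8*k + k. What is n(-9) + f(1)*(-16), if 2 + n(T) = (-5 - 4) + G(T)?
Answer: 106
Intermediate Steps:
f(k) = -7*k
n(T) = -6 (n(T) = -2 + ((-5 - 4) + 5) = -2 + (-9 + 5) = -2 - 4 = -6)
n(-9) + f(1)*(-16) = -6 - 7*1*(-16) = -6 - 7*(-16) = -6 + 112 = 106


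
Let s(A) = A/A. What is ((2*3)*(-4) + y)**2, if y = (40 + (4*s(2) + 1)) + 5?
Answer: 676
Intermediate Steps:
s(A) = 1
y = 50 (y = (40 + (4*1 + 1)) + 5 = (40 + (4 + 1)) + 5 = (40 + 5) + 5 = 45 + 5 = 50)
((2*3)*(-4) + y)**2 = ((2*3)*(-4) + 50)**2 = (6*(-4) + 50)**2 = (-24 + 50)**2 = 26**2 = 676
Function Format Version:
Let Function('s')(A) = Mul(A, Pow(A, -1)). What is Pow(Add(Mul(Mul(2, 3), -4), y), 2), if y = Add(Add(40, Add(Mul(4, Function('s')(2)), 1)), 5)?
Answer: 676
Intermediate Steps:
Function('s')(A) = 1
y = 50 (y = Add(Add(40, Add(Mul(4, 1), 1)), 5) = Add(Add(40, Add(4, 1)), 5) = Add(Add(40, 5), 5) = Add(45, 5) = 50)
Pow(Add(Mul(Mul(2, 3), -4), y), 2) = Pow(Add(Mul(Mul(2, 3), -4), 50), 2) = Pow(Add(Mul(6, -4), 50), 2) = Pow(Add(-24, 50), 2) = Pow(26, 2) = 676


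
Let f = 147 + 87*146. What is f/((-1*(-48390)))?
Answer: 4283/16130 ≈ 0.26553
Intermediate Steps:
f = 12849 (f = 147 + 12702 = 12849)
f/((-1*(-48390))) = 12849/((-1*(-48390))) = 12849/48390 = 12849*(1/48390) = 4283/16130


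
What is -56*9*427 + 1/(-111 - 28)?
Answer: -29913913/139 ≈ -2.1521e+5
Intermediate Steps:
-56*9*427 + 1/(-111 - 28) = -504*427 + 1/(-139) = -215208 - 1/139 = -29913913/139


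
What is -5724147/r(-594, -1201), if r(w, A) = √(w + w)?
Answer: 173459*I*√33/6 ≈ 1.6607e+5*I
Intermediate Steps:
r(w, A) = √2*√w (r(w, A) = √(2*w) = √2*√w)
-5724147/r(-594, -1201) = -5724147*(-I*√33/198) = -(-173459)*I*√33/6 = 173459*I*√33/6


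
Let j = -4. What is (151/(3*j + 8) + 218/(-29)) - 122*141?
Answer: -2000683/116 ≈ -17247.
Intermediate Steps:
(151/(3*j + 8) + 218/(-29)) - 122*141 = (151/(3*(-4) + 8) + 218/(-29)) - 122*141 = (151/(-12 + 8) + 218*(-1/29)) - 17202 = (151/(-4) - 218/29) - 17202 = (151*(-1/4) - 218/29) - 17202 = (-151/4 - 218/29) - 17202 = -5251/116 - 17202 = -2000683/116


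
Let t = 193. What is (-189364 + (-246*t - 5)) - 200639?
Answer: -437486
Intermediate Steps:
(-189364 + (-246*t - 5)) - 200639 = (-189364 + (-246*193 - 5)) - 200639 = (-189364 + (-47478 - 5)) - 200639 = (-189364 - 47483) - 200639 = -236847 - 200639 = -437486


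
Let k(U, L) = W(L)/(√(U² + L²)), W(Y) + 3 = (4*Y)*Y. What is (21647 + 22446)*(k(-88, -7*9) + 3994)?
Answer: 176107442 + 53837553*√11713/901 ≈ 1.8257e+8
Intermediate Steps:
W(Y) = -3 + 4*Y² (W(Y) = -3 + (4*Y)*Y = -3 + 4*Y²)
k(U, L) = (-3 + 4*L²)/√(L² + U²) (k(U, L) = (-3 + 4*L²)/(√(U² + L²)) = (-3 + 4*L²)/(√(L² + U²)) = (-3 + 4*L²)/√(L² + U²))
(21647 + 22446)*(k(-88, -7*9) + 3994) = (21647 + 22446)*((-3 + 4*(-7*9)²)/√((-7*9)² + (-88)²) + 3994) = 44093*((-3 + 4*(-63)²)/√((-63)² + 7744) + 3994) = 44093*((-3 + 4*3969)/√(3969 + 7744) + 3994) = 44093*((-3 + 15876)/√11713 + 3994) = 44093*((√11713/11713)*15873 + 3994) = 44093*(1221*√11713/901 + 3994) = 44093*(3994 + 1221*√11713/901) = 176107442 + 53837553*√11713/901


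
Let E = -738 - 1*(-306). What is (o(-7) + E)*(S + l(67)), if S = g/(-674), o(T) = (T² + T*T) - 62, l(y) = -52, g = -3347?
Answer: 6276798/337 ≈ 18626.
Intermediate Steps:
o(T) = -62 + 2*T² (o(T) = (T² + T²) - 62 = 2*T² - 62 = -62 + 2*T²)
S = 3347/674 (S = -3347/(-674) = -3347*(-1/674) = 3347/674 ≈ 4.9659)
E = -432 (E = -738 + 306 = -432)
(o(-7) + E)*(S + l(67)) = ((-62 + 2*(-7)²) - 432)*(3347/674 - 52) = ((-62 + 2*49) - 432)*(-31701/674) = ((-62 + 98) - 432)*(-31701/674) = (36 - 432)*(-31701/674) = -396*(-31701/674) = 6276798/337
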